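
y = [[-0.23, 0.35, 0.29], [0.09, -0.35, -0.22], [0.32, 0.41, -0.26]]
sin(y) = [[-0.21,0.35,0.27], [0.08,-0.35,-0.2], [0.31,0.4,-0.26]]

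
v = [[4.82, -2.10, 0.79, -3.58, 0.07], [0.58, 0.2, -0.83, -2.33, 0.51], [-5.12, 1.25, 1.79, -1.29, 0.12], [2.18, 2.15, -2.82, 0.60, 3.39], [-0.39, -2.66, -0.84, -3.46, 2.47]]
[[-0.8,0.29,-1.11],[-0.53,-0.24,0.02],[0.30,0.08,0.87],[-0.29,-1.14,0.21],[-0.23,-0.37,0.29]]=v @ [[-0.09, 0.01, -0.20], [-0.09, -0.08, 0.03], [0.1, 0.15, -0.11], [0.18, 0.01, -0.0], [0.08, -0.17, 0.08]]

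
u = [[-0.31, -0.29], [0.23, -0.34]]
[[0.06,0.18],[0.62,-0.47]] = u@ [[0.94, -1.15], [-1.2, 0.61]]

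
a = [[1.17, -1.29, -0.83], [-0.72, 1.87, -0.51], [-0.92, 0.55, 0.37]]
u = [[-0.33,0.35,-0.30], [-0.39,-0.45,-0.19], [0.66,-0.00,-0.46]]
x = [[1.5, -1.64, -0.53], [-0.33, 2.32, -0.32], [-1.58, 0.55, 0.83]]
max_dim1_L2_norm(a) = 2.07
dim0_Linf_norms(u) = [0.66, 0.45, 0.46]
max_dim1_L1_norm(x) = 3.67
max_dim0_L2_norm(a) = 2.34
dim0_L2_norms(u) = [0.83, 0.57, 0.58]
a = x + u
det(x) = 0.03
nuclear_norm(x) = 5.10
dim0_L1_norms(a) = [2.81, 3.71, 1.71]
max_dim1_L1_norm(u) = 1.12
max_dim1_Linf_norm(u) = 0.66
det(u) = -0.26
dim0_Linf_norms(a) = [1.17, 1.87, 0.83]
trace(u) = -1.24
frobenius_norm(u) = 1.17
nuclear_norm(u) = 1.97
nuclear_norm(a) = 4.25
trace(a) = 3.41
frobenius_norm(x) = 3.78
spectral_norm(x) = 3.36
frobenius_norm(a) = 3.05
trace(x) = 4.65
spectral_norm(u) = 0.87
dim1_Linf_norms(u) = [0.35, 0.45, 0.66]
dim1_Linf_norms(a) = [1.29, 1.87, 0.92]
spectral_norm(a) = 2.80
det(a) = -0.91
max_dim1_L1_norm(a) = 3.29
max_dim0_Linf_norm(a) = 1.87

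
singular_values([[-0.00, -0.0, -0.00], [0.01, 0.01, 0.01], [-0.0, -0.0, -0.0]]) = [0.02, -0.0, 0.0]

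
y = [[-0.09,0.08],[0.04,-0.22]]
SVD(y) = [[-0.42, 0.91], [0.91, 0.42]] @ diag([0.24474402614564852, 0.06782596601610716]) @ [[0.3, -0.95],  [-0.95, -0.3]]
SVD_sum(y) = [[-0.03, 0.10], [0.07, -0.21]] + [[-0.06, -0.02], [-0.03, -0.01]]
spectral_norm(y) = 0.24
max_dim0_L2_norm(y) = 0.23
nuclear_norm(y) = 0.31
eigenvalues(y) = [-0.07, -0.24]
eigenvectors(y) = [[0.97, -0.47], [0.26, 0.88]]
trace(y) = -0.31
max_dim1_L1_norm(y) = 0.26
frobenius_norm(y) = 0.25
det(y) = 0.02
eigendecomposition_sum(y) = [[-0.06, -0.03], [-0.02, -0.01]] + [[-0.03,0.11], [0.06,-0.21]]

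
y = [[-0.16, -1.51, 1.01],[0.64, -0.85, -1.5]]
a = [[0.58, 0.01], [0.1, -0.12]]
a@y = [[-0.09, -0.88, 0.57], [-0.09, -0.05, 0.28]]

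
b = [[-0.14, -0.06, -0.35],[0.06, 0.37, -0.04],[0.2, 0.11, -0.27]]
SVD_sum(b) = [[0.05, 0.12, -0.19],[0.05, 0.12, -0.2],[0.07, 0.17, -0.27]] + [[-0.11, -0.22, -0.16], [0.1, 0.21, 0.15], [0.00, 0.0, 0.0]] + [[-0.09, 0.04, 0.0], [-0.09, 0.04, 0.0], [0.13, -0.06, -0.0]]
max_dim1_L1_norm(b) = 0.58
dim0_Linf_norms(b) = [0.2, 0.37, 0.35]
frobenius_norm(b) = 0.64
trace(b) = -0.04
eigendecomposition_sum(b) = [[(-0.07+0.15j), (0.01+0.05j), -0.18-0.14j], [0.02-0.00j, 0.00-0.00j, -0.00+0.02j], [0.10+0.07j, 0.03+0.00j, (-0.13+0.1j)]] + [[-0.07-0.15j, (0.01-0.05j), (-0.18+0.14j)],[0.02+0.00j, 0j, -0.00-0.02j],[0.10-0.07j, 0.03-0.00j, (-0.13-0.1j)]] + [[(-0.01+0j), (-0.07+0j), (0.01+0j)], [0.03-0.00j, 0.36-0.00j, -0.04-0.00j], [-0j, 0.04-0.00j, (-0-0j)]]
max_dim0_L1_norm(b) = 0.66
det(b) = 0.04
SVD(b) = [[0.5, -0.72, -0.48], [0.51, 0.69, -0.51], [0.7, 0.01, 0.71]] @ diag([0.4619733932014573, 0.4007154867063836, 0.19699665653913498]) @ [[0.22, 0.51, -0.83], [0.36, 0.75, 0.56], [0.91, -0.42, -0.02]]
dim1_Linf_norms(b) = [0.35, 0.37, 0.27]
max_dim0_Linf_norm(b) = 0.37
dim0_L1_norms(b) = [0.4, 0.54, 0.66]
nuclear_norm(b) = 1.06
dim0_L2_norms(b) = [0.25, 0.39, 0.44]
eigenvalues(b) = [(-0.2+0.25j), (-0.2-0.25j), (0.35+0j)]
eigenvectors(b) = [[(0.8+0j), (0.8-0j), 0.20+0.00j], [(-0.05-0.06j), (-0.05+0.06j), -0.97+0.00j], [(0.14-0.57j), 0.14+0.57j, (-0.11+0j)]]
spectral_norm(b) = 0.46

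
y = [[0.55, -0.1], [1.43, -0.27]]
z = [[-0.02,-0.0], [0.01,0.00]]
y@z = [[-0.01, 0.0], [-0.03, 0.00]]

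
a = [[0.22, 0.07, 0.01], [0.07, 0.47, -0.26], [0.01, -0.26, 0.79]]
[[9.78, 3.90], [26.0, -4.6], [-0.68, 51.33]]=a @ [[23.68, 4.42], [62.52, 31.13], [19.41, 75.17]]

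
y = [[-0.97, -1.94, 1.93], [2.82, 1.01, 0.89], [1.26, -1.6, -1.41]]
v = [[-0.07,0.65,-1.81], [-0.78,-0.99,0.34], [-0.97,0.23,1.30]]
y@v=[[-0.29, 1.73, 3.61],[-1.85, 1.04, -3.60],[2.53, 2.08, -4.66]]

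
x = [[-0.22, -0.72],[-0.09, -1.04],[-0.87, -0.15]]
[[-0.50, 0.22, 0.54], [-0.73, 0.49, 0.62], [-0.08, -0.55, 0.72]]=x@ [[-0.03, 0.72, -0.74], [0.70, -0.53, -0.53]]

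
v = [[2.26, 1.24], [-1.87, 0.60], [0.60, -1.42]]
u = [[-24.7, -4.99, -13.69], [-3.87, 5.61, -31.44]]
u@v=[[-54.70, -14.18], [-38.10, 43.21]]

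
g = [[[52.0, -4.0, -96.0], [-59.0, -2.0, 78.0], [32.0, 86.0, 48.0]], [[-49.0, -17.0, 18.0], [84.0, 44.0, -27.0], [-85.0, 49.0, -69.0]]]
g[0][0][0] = 52.0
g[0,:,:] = [[52.0, -4.0, -96.0], [-59.0, -2.0, 78.0], [32.0, 86.0, 48.0]]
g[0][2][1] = 86.0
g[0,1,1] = -2.0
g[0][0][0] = 52.0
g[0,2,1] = 86.0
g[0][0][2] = -96.0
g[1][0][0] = -49.0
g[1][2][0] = -85.0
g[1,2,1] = 49.0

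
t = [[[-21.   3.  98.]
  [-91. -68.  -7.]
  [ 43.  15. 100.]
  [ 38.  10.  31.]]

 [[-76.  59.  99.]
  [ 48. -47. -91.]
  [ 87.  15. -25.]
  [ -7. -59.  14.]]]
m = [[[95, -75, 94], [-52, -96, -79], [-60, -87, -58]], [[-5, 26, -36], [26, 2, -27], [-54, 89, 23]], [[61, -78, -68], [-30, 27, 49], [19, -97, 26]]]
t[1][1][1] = -47.0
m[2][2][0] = 19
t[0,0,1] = 3.0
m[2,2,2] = 26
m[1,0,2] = -36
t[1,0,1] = 59.0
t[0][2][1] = 15.0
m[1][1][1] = 2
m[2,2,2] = 26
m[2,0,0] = 61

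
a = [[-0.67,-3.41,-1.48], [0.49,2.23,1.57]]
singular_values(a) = [4.66, 0.45]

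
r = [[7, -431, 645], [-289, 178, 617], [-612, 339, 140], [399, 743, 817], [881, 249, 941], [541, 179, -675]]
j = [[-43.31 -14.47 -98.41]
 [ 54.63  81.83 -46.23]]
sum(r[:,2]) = 2485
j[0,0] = -43.31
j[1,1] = 81.83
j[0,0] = -43.31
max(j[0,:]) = -14.47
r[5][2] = -675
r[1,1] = 178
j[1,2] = -46.23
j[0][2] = -98.41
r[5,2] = -675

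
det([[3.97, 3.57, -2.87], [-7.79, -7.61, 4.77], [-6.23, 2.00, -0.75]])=38.619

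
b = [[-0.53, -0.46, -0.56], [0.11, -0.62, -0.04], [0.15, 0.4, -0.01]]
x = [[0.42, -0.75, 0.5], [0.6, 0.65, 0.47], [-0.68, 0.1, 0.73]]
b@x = [[-0.12, 0.04, -0.89], [-0.30, -0.49, -0.27], [0.31, 0.15, 0.26]]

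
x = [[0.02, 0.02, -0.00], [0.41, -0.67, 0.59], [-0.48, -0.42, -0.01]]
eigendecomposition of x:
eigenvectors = [[-0.41+0.00j, 0.02+0.02j, (0.02-0.02j)],[(0.45+0j), (-0.76+0j), -0.76-0.00j],[(0.79+0j), (-0.45-0.47j), (-0.45+0.47j)]]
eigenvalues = [(-0+0j), (-0.33+0.35j), (-0.33-0.35j)]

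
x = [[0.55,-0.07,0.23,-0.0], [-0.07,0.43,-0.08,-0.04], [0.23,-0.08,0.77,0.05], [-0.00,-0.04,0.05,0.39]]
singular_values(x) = [0.94, 0.43, 0.42, 0.35]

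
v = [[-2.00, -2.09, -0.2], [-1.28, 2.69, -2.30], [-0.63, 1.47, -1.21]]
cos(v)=[[-0.87,  0.69,  -1.61], [-0.06,  -1.17,  1.13], [0.01,  -1.17,  1.64]]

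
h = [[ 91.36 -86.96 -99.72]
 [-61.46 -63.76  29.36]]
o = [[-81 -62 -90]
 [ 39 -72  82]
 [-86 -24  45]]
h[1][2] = 29.36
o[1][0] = 39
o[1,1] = -72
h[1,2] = 29.36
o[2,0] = -86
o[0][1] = -62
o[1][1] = -72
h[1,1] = -63.76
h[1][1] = -63.76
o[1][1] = -72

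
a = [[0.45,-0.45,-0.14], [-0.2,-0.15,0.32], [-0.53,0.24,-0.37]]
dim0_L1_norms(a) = [1.18, 0.84, 0.83]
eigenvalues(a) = [(0.73+0j), (-0.4+0.05j), (-0.4-0.05j)]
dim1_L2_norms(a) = [0.65, 0.41, 0.69]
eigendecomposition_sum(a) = [[0.51-0.00j, (-0.3+0j), (-0.15-0j)], [-0.22+0.00j, 0.13+0.00j, (0.07+0j)], [-0.29+0.00j, 0.17+0.00j, 0.09+0.00j]] + [[-0.03+0.26j, -0.07+0.08j, 0.01+0.39j], [0.01+0.58j, (-0.14+0.2j), (0.13+0.85j)], [(-0.12-0.29j), (0.03-0.13j), (-0.23-0.4j)]] + [[(-0.03-0.26j), (-0.07-0.08j), (0.01-0.39j)], [0.01-0.58j, (-0.14-0.2j), (0.13-0.85j)], [(-0.12+0.29j), (0.03+0.13j), (-0.23+0.4j)]]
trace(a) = -0.07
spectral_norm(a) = 0.86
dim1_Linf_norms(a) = [0.45, 0.32, 0.53]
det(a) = 0.12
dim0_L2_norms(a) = [0.72, 0.53, 0.51]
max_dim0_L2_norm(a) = 0.72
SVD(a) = [[-0.68, 0.49, 0.54], [0.02, -0.73, 0.68], [0.74, 0.47, 0.49]] @ diag([0.8636911650212773, 0.49186988642617196, 0.27749159679401764]) @ [[-0.81, 0.55, -0.2], [0.24, 0.00, -0.97], [-0.54, -0.83, -0.13]]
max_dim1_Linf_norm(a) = 0.53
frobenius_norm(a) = 1.03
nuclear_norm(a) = 1.63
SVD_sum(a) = [[0.47, -0.32, 0.12], [-0.01, 0.01, -0.0], [-0.51, 0.35, -0.13]] + [[0.06,0.0,-0.24], [-0.09,-0.0,0.35], [0.06,0.0,-0.23]] + [[-0.08, -0.13, -0.02],[-0.1, -0.16, -0.03],[-0.07, -0.11, -0.02]]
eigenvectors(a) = [[(0.81+0j), -0.36-0.05j, -0.36+0.05j], [(-0.35+0j), -0.82+0.00j, (-0.82-0j)], [(-0.47+0j), 0.41-0.16j, (0.41+0.16j)]]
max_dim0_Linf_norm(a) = 0.53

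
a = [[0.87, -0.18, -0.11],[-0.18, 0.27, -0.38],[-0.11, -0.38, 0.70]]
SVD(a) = [[-0.66, 0.71, 0.23], [-0.23, -0.49, 0.84], [0.71, 0.50, 0.49]] @ diag([0.925525988855239, 0.9170577779521947, 0.00258376680743367]) @ [[-0.66, -0.23, 0.71], [0.71, -0.49, 0.5], [-0.23, -0.84, -0.49]]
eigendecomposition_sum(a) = [[-0.00, -0.00, -0.0], [-0.00, -0.00, -0.0], [-0.00, -0.0, -0.0]] + [[0.47, -0.32, 0.33], [-0.32, 0.22, -0.23], [0.33, -0.23, 0.23]] + [[0.40, 0.14, -0.44], [0.14, 0.05, -0.15], [-0.44, -0.15, 0.47]]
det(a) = -0.00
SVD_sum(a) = [[0.4,  0.14,  -0.44], [0.14,  0.05,  -0.15], [-0.44,  -0.15,  0.47]] + [[0.47, -0.32, 0.33], [-0.32, 0.22, -0.23], [0.33, -0.23, 0.23]] + [[-0.00, -0.0, -0.00], [-0.0, -0.00, -0.00], [-0.00, -0.00, -0.0]]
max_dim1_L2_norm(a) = 0.9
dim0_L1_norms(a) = [1.16, 0.83, 1.19]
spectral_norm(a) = 0.93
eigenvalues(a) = [-0.0, 0.92, 0.93]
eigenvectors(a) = [[0.23, 0.71, -0.66], [0.84, -0.49, -0.23], [0.49, 0.50, 0.71]]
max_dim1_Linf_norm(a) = 0.87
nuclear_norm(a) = 1.85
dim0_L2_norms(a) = [0.9, 0.5, 0.8]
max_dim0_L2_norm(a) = 0.9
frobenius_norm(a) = 1.30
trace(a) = 1.84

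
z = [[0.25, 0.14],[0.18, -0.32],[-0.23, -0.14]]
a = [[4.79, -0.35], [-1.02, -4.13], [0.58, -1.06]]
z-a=[[-4.54, 0.49], [1.20, 3.81], [-0.81, 0.92]]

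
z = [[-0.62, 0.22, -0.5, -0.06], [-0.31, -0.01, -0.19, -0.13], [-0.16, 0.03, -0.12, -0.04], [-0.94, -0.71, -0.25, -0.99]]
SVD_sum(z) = [[-0.35, -0.18, -0.13, -0.30], [-0.23, -0.12, -0.09, -0.20], [-0.11, -0.05, -0.04, -0.09], [-1.05, -0.54, -0.4, -0.89]] + [[-0.27, 0.4, -0.37, 0.24],  [-0.07, 0.11, -0.1, 0.07],  [-0.06, 0.08, -0.08, 0.05],  [0.11, -0.17, 0.15, -0.10]] + [[0.0,0.00,-0.0,-0.00], [-0.0,-0.0,0.0,0.00], [0.00,0.00,-0.00,-0.0], [0.0,0.00,-0.00,-0.00]] + [[-0.00, 0.0, 0.0, -0.00], [0.00, -0.00, -0.0, 0.0], [0.00, -0.00, -0.0, 0.00], [-0.0, 0.0, 0.0, -0.00]]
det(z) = 0.00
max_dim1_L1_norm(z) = 2.89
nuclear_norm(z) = 2.41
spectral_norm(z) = 1.66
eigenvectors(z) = [[-0.09,-0.40,-0.01,-0.44], [-0.14,-0.03,0.7,-0.50], [-0.05,-0.06,0.40,0.23], [-0.98,0.92,-0.59,0.72]]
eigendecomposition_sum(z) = [[-0.18, -0.02, -0.11, -0.09], [-0.28, -0.02, -0.16, -0.13], [-0.09, -0.01, -0.05, -0.04], [-1.95, -0.17, -1.16, -0.93]] + [[-0.44, 0.24, -0.4, 0.03], [-0.03, 0.02, -0.03, 0.00], [-0.07, 0.04, -0.06, 0.00], [1.01, -0.55, 0.92, -0.06]] + [[-0.00, 0.0, 0.00, -0.00], [0.00, -0.0, -0.0, 0.00], [0.0, -0.0, -0.00, 0.00], [-0.00, 0.0, 0.0, -0.00]] + [[-0.0, -0.00, 0.01, 0.0], [-0.0, -0.00, 0.01, 0.0], [0.0, 0.0, -0.0, -0.00], [0.00, 0.0, -0.01, -0.0]]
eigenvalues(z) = [-1.19, -0.54, -0.0, -0.01]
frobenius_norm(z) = 1.82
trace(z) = -1.74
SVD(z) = [[-0.31, -0.88, -0.02, -0.36], [-0.21, -0.24, 0.61, 0.73], [-0.09, -0.19, -0.79, 0.57], [-0.92, 0.37, -0.05, -0.1]] @ diag([1.661292853547543, 0.7405988735015447, 0.004164707676820116, 0.0014207498272125277]) @ [[0.69, 0.35, 0.26, 0.58], [0.41, -0.62, 0.56, -0.37], [-0.60, -0.08, 0.65, 0.46], [0.05, -0.7, -0.44, 0.56]]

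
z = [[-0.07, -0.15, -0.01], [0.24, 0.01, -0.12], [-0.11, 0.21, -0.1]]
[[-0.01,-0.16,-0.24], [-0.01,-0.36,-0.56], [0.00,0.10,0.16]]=z @ [[-0.02, -0.55, -0.85], [0.04, 1.17, 1.81], [0.07, 2.02, 3.13]]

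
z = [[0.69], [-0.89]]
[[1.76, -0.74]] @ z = [[1.87]]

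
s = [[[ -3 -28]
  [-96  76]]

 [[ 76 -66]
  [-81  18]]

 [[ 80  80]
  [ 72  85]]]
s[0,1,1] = 76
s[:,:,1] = [[-28, 76], [-66, 18], [80, 85]]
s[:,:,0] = [[-3, -96], [76, -81], [80, 72]]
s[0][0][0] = -3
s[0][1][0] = -96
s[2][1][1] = 85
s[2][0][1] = 80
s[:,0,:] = [[-3, -28], [76, -66], [80, 80]]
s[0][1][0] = -96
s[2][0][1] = 80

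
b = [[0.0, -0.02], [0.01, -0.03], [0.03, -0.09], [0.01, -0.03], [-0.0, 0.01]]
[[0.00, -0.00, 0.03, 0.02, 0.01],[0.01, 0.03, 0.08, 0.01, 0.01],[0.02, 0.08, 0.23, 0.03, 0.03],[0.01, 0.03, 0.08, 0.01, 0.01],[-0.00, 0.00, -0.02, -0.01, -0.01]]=b @ [[0.38, 3.46, 2.85, -1.32, -0.77], [-0.06, 0.22, -1.66, -0.76, -0.61]]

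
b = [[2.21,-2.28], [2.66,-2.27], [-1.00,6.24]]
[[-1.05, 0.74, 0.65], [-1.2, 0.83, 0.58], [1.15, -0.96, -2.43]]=b @ [[-0.34, 0.21, -0.13], [0.13, -0.12, -0.41]]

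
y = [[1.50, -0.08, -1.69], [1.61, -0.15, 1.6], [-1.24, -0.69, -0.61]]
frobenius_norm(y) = 3.56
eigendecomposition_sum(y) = [[(1.79-0j),  0.20+0.00j,  -0.92-0.00j], [0.59-0.00j,  0.07+0.00j,  (-0.3-0j)], [-0.90+0.00j,  -0.10-0.00j,  (0.46+0j)]] + [[(-0.15+0.08j),(-0.14-0.18j),(-0.38+0.04j)], [0.51+0.17j,-0.11+0.72j,(0.95+0.81j)], [(-0.17+0.19j),(-0.29-0.18j),(-0.54+0.26j)]] + [[-0.15-0.08j, (-0.14+0.18j), (-0.38-0.04j)], [(0.51-0.17j), (-0.11-0.72j), 0.95-0.81j], [-0.17-0.19j, -0.29+0.18j, (-0.54-0.26j)]]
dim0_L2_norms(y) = [2.53, 0.71, 2.41]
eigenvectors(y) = [[(0.86+0j), 0.18-0.20j, 0.18+0.20j], [(0.28+0j), -0.87+0.00j, -0.87-0.00j], [-0.43+0.00j, (0.16-0.38j), 0.16+0.38j]]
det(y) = 4.07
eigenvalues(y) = [(2.32+0j), (-0.79+1.06j), (-0.79-1.06j)]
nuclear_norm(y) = 5.60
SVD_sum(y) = [[0.21, 0.02, 0.15],[1.81, 0.20, 1.26],[-1.16, -0.13, -0.81]] + [[1.28,0.01,-1.84], [-0.23,-0.00,0.33], [-0.12,-0.0,0.17]] + [[0.01, -0.11, 0.01], [0.03, -0.35, 0.02], [0.04, -0.56, 0.03]]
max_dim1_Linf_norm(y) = 1.69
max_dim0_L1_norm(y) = 4.35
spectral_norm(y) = 2.64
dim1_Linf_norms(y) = [1.69, 1.61, 1.24]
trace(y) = 0.74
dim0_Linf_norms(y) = [1.61, 0.69, 1.69]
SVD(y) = [[-0.10, 0.98, 0.17], [-0.84, -0.17, 0.52], [0.54, -0.09, 0.84]] @ diag([2.643374184178067, 2.287700849997566, 0.6722333994539035]) @ [[-0.82, -0.09, -0.57], [0.57, 0.0, -0.82], [0.08, -1.0, 0.05]]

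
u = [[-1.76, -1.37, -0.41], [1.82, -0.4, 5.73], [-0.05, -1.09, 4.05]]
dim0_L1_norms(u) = [3.63, 2.86, 10.19]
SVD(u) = [[-0.09, -0.86, -0.50], [0.83, 0.22, -0.52], [0.56, -0.46, 0.69]] @ diag([7.256777858285949, 2.519941239963549, 0.17341067620473682]) @ [[0.22, -0.11, 0.97], [0.77, 0.63, -0.10], [-0.60, 0.77, 0.23]]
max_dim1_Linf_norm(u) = 5.73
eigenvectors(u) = [[(0.48-0.34j),0.48+0.34j,-0.33+0.00j], [(-0.79+0j),-0.79-0.00j,0.81+0.00j], [(-0.18-0.06j),(-0.18+0.06j),(0.48+0j)]]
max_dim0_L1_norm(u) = 10.19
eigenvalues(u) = [(-0.17+1.18j), (-0.17-1.18j), (2.23+0j)]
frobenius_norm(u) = 7.68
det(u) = 3.17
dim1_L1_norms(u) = [3.54, 7.95, 5.19]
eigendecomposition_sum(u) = [[(-1.11+0.32j), (-1.14-0.41j), 1.19+0.92j],[1.47+0.51j, 0.94+1.35j, -0.58-1.95j],[0.31+0.22j, (0.12+0.38j), 0.00-0.49j]] + [[-1.11-0.32j, -1.14+0.41j, 1.19-0.92j],  [1.47-0.51j, (0.94-1.35j), -0.58+1.95j],  [0.31-0.22j, (0.12-0.38j), 0.49j]] + [[(0.45+0j), 0.92+0.00j, -2.79-0.00j], [(-1.13-0j), (-2.28-0j), (6.9+0j)], [-0.66-0.00j, -1.34-0.00j, (4.05+0j)]]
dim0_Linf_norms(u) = [1.82, 1.37, 5.73]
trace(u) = 1.89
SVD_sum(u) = [[-0.14, 0.07, -0.62], [1.35, -0.67, 5.81], [0.91, -0.45, 3.90]] + [[-1.67, -1.38, 0.23], [0.42, 0.34, -0.06], [-0.88, -0.73, 0.12]] + [[0.05, -0.07, -0.02], [0.05, -0.07, -0.02], [-0.07, 0.09, 0.03]]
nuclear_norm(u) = 9.95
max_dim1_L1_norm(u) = 7.95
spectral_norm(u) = 7.26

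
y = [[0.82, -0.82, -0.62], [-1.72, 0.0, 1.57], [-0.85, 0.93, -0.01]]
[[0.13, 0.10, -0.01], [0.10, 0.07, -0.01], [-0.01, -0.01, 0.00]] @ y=[[-0.06, -0.12, 0.08], [-0.03, -0.09, 0.05], [0.01, 0.01, -0.01]]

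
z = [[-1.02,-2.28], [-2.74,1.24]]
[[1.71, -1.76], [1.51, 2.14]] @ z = [[3.08, -6.08], [-7.40, -0.79]]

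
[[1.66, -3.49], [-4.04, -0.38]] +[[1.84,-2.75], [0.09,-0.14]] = [[3.5, -6.24],[-3.95, -0.52]]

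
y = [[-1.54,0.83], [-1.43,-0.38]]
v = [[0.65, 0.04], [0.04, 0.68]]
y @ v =[[-0.97,0.50], [-0.94,-0.32]]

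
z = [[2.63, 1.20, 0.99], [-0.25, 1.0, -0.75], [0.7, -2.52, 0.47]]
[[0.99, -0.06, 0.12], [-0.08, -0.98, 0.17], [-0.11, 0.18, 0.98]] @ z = [[2.70, 0.83, 1.08], [0.15, -1.5, 0.74], [0.35, -2.42, 0.22]]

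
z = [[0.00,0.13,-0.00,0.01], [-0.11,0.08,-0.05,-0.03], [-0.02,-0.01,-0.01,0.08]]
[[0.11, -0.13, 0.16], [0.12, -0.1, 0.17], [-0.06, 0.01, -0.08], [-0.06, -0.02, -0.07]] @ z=[[0.01, 0.0, 0.00, 0.02], [0.01, 0.01, 0.0, 0.02], [0.00, -0.01, 0.0, -0.01], [0.0, -0.01, 0.00, -0.01]]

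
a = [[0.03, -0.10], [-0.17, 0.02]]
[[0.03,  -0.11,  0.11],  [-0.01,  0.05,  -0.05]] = a @ [[0.05, -0.19, 0.19], [-0.26, 1.02, -1.04]]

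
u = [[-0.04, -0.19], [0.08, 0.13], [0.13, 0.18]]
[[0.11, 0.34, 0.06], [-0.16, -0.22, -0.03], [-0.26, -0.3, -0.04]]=u @ [[-1.70, 0.25, 0.15], [-0.21, -1.85, -0.34]]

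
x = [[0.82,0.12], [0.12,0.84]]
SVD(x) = [[-0.68, -0.74], [-0.74, 0.68]] @ diag([0.9504159457879228, 0.709584054212077]) @ [[-0.68, -0.74],[-0.74, 0.68]]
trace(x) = 1.66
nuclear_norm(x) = 1.66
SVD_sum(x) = [[0.44, 0.47], [0.47, 0.51]] + [[0.38, -0.35], [-0.35, 0.33]]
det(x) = 0.67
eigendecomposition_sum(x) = [[0.38, -0.35], [-0.35, 0.33]] + [[0.44, 0.47], [0.47, 0.51]]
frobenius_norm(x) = 1.19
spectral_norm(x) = 0.95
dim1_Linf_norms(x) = [0.82, 0.84]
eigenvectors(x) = [[-0.74, -0.68], [0.68, -0.74]]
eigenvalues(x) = [0.71, 0.95]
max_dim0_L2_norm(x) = 0.85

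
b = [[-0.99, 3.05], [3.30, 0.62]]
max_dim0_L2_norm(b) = 3.45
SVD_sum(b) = [[-1.88, 0.72], [2.68, -1.02]] + [[0.89, 2.33], [0.62, 1.64]]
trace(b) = -0.37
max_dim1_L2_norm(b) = 3.36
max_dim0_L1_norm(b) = 4.29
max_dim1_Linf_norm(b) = 3.3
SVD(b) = [[-0.57,0.82], [0.82,0.57]] @ diag([3.4987329351201377, 3.052190663884815]) @ [[0.93, -0.36], [0.36, 0.93]]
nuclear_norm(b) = 6.55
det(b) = -10.68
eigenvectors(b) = [[-0.78, -0.60], [0.63, -0.8]]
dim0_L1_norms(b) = [4.29, 3.67]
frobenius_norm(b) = 4.64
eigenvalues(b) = [-3.46, 3.09]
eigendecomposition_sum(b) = [[-2.15, 1.61], [1.74, -1.3]] + [[1.16, 1.44], [1.56, 1.92]]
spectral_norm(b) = 3.50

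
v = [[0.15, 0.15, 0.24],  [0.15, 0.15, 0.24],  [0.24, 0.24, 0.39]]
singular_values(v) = [0.69, 0.0, 0.0]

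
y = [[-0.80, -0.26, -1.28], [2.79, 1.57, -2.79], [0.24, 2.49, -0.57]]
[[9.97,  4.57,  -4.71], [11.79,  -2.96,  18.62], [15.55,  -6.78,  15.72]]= y @ [[-4.71, -1.41, 3.53], [5.34, -3.06, 6.03], [-5.93, -2.07, 0.25]]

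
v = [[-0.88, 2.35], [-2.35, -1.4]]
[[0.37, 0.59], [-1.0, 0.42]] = v@[[0.27, -0.27], [0.26, 0.15]]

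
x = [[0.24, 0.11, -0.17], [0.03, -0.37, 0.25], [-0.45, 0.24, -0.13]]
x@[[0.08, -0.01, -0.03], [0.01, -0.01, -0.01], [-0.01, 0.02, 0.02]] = [[0.02, -0.01, -0.01], [-0.00, 0.01, 0.01], [-0.03, -0.00, 0.01]]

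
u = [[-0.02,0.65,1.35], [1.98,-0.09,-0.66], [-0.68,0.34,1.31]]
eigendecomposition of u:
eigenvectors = [[(0.34+0j), (-0.39-0.15j), (-0.39+0.15j)], [(-0.9+0j), -0.88+0.00j, -0.88-0.00j], [0.28+0.00j, 0.17-0.16j, 0.17+0.16j]]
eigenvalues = [(-0.64+0j), (0.92+0.21j), (0.92-0.21j)]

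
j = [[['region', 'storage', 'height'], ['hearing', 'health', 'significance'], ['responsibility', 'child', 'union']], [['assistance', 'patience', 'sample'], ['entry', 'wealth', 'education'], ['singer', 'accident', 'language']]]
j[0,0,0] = 'region'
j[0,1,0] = 'hearing'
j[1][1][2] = 'education'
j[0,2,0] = 'responsibility'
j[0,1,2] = 'significance'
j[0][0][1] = 'storage'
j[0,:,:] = [['region', 'storage', 'height'], ['hearing', 'health', 'significance'], ['responsibility', 'child', 'union']]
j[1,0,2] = 'sample'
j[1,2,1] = 'accident'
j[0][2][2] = 'union'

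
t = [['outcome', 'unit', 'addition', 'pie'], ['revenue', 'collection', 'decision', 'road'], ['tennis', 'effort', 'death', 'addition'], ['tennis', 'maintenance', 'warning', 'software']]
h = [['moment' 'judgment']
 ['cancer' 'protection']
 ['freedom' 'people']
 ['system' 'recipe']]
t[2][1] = 'effort'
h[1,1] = 'protection'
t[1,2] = 'decision'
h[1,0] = 'cancer'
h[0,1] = 'judgment'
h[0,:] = ['moment', 'judgment']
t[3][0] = 'tennis'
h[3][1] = 'recipe'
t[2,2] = 'death'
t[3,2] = 'warning'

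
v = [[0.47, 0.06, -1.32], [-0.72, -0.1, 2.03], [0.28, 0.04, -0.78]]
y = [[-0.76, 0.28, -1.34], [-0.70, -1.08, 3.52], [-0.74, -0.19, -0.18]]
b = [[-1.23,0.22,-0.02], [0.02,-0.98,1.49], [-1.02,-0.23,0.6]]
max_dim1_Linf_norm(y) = 3.52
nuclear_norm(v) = 2.71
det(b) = -0.02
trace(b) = -1.61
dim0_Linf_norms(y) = [0.76, 1.08, 3.52]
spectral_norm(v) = 2.70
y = b + v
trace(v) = -0.41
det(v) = -0.00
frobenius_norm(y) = 4.14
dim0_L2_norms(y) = [1.27, 1.13, 3.77]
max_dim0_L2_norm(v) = 2.54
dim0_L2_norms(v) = [0.9, 0.12, 2.54]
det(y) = -0.53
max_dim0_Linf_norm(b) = 1.49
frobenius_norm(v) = 2.70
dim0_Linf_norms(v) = [0.72, 0.1, 2.03]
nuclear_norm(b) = 3.50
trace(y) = -2.02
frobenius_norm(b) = 2.49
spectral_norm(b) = 1.94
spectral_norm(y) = 3.95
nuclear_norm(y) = 5.29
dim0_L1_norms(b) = [2.27, 1.43, 2.11]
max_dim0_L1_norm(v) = 4.13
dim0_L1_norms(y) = [2.2, 1.55, 5.04]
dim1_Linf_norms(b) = [1.23, 1.49, 1.02]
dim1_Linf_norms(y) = [1.34, 3.52, 0.74]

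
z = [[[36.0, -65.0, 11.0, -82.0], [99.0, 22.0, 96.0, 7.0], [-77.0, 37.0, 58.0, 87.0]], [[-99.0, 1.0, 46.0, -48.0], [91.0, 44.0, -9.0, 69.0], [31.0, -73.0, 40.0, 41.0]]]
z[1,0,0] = -99.0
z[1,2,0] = 31.0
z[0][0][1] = -65.0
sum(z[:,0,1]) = -64.0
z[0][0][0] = 36.0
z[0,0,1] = -65.0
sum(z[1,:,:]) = 134.0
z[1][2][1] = -73.0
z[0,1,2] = 96.0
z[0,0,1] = -65.0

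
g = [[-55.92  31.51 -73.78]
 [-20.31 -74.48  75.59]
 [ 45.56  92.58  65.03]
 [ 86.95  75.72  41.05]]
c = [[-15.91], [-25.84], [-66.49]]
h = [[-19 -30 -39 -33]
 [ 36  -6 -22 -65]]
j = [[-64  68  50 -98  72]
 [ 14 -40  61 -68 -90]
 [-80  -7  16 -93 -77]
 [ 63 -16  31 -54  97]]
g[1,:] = [-20.31, -74.48, 75.59]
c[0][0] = -15.91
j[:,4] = [72, -90, -77, 97]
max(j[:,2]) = 61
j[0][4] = 72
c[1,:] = [-25.84]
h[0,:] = [-19, -30, -39, -33]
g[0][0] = -55.92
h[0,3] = -33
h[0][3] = -33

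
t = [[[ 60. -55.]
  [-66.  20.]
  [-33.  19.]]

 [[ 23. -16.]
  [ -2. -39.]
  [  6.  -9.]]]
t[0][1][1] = 20.0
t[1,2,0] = 6.0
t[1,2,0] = 6.0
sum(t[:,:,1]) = -80.0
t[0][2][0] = -33.0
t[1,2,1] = -9.0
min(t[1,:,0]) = -2.0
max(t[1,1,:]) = -2.0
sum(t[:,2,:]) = -17.0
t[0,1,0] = -66.0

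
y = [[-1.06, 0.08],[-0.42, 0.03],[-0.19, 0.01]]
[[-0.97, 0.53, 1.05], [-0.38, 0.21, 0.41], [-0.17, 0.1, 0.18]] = y @ [[0.92, -0.55, -0.93], [0.09, -0.69, 0.76]]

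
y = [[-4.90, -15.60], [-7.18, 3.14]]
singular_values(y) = [16.38, 7.78]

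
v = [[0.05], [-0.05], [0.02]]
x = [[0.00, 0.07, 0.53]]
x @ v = [[0.01]]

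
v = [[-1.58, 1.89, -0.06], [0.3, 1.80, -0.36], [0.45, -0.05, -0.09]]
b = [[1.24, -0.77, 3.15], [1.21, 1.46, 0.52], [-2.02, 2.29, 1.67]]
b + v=[[-0.34, 1.12, 3.09], [1.51, 3.26, 0.16], [-1.57, 2.24, 1.58]]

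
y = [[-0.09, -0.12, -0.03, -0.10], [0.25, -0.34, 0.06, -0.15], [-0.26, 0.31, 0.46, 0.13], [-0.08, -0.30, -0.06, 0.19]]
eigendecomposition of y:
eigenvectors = [[(0.47+0.31j), (0.47-0.31j), (-0.02+0j), -0.10+0.00j], [(0.65+0j), (0.65-0j), 0.13+0.00j, (-0.27+0j)], [(-0.19+0.06j), -0.19-0.06j, 0.93+0.00j, -0.40+0.00j], [(0.44+0.14j), (0.44-0.14j), -0.35+0.00j, 0.87+0.00j]]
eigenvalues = [(-0.28+0.09j), (-0.28-0.09j), (0.46+0j), (0.32+0j)]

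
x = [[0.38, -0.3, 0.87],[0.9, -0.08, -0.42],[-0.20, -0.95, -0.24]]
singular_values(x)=[1.0, 1.0, 1.0]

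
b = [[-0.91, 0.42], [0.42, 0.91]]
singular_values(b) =[1.0, 1.0]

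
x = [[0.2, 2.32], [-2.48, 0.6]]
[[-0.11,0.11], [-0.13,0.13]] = x @ [[0.04, -0.04], [-0.05, 0.05]]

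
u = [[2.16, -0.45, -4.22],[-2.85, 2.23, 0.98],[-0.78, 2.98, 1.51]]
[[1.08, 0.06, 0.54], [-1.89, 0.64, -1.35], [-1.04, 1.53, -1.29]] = u @ [[0.49, 0.22, 0.17], [-0.23, 0.55, -0.39], [0.02, 0.04, -0.0]]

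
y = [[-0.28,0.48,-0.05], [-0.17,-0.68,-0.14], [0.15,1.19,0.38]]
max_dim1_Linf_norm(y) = 1.19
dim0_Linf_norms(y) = [0.28, 1.19, 0.38]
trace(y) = -0.58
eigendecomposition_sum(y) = [[(-0.14+0.21j), (0.27+0.48j), 0.00+0.10j], [-0.09-0.12j, -0.32+0.05j, -0.06-0.02j], [(0.09+0.18j), (0.44-0.01j), 0.07+0.04j]] + [[(-0.14-0.21j), (0.27-0.48j), 0.00-0.10j], [-0.09+0.12j, -0.32-0.05j, (-0.06+0.02j)], [(0.09-0.18j), (0.44+0.01j), 0.07-0.04j]] + [[(0.01-0j), (-0.06-0j), (-0.05-0j)], [0.00-0.00j, (-0.03-0j), (-0.03-0j)], [-0.03+0.00j, 0.30+0.00j, (0.24+0j)]]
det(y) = 0.05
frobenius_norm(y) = 1.55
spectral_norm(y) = 1.50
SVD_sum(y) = [[0.04, 0.41, 0.11], [-0.06, -0.68, -0.17], [0.1, 1.21, 0.31]] + [[-0.32,0.07,-0.15], [-0.08,0.02,-0.04], [0.07,-0.01,0.03]] + [[0.0,  0.0,  -0.01], [-0.03,  -0.01,  0.07], [-0.02,  -0.01,  0.04]]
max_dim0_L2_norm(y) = 1.45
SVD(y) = [[0.28, 0.95, -0.1], [-0.47, 0.23, 0.85], [0.84, -0.2, 0.51]] @ diag([1.5019571962496912, 0.37541266874110435, 0.09159644525006107]) @ [[0.08, 0.97, 0.25], [-0.89, 0.18, -0.41], [-0.44, -0.19, 0.88]]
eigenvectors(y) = [[0.71+0.00j, (0.71-0j), -0.21+0.00j], [-0.14+0.39j, (-0.14-0.39j), -0.11+0.00j], [0.27-0.50j, 0.27+0.50j, 0.97+0.00j]]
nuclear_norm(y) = 1.97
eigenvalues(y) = [(-0.39+0.3j), (-0.39-0.3j), (0.21+0j)]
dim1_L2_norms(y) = [0.56, 0.71, 1.26]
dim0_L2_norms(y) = [0.36, 1.45, 0.41]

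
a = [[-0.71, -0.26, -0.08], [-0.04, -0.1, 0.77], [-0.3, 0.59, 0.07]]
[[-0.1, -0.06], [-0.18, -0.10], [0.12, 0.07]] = a@ [[0.07, 0.04], [0.26, 0.15], [-0.19, -0.11]]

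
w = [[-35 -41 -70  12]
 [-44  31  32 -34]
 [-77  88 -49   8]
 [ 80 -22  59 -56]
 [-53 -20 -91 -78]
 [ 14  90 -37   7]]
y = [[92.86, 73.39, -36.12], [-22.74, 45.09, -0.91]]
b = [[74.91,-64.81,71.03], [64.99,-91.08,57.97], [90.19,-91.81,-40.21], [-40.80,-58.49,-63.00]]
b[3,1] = -58.49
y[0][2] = -36.12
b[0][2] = 71.03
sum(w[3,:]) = 61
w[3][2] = 59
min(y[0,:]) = -36.12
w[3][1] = -22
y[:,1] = [73.39, 45.09]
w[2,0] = -77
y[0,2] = -36.12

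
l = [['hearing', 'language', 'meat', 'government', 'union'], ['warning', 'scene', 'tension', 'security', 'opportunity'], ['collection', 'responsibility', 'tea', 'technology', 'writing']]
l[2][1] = 'responsibility'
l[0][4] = 'union'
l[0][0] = 'hearing'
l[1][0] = 'warning'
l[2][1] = 'responsibility'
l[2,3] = 'technology'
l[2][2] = 'tea'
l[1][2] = 'tension'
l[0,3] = 'government'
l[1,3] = 'security'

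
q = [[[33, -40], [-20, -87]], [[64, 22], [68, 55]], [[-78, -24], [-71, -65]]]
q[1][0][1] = 22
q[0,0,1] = -40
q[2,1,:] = [-71, -65]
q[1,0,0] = 64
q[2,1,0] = -71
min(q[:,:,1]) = -87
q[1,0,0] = 64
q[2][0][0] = -78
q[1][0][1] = 22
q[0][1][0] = -20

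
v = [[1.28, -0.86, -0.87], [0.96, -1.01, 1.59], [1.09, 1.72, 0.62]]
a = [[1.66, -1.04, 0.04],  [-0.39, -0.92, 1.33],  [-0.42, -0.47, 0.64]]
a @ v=[[1.17, -0.31, -3.07], [0.07, 3.55, -0.3], [-0.29, 1.94, 0.01]]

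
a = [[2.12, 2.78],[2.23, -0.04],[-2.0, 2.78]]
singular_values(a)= [3.94, 3.67]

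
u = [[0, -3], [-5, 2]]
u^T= [[0, -5], [-3, 2]]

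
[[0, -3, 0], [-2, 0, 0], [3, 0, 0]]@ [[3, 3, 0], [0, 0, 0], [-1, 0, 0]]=[[0, 0, 0], [-6, -6, 0], [9, 9, 0]]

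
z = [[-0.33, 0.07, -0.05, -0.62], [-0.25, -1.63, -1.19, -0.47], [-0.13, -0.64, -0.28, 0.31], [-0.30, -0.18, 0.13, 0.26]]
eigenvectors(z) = [[-0.01,  0.91,  -0.45,  -0.35], [0.94,  -0.12,  -0.35,  0.51], [0.33,  -0.22,  0.51,  -0.73], [0.05,  0.34,  0.65,  0.29]]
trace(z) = -1.98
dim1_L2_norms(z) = [0.71, 2.09, 0.78, 0.45]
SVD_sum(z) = [[-0.02, -0.1, -0.07, -0.02], [-0.29, -1.66, -1.16, -0.37], [-0.09, -0.50, -0.35, -0.11], [-0.01, -0.05, -0.04, -0.01]] + [[-0.10, 0.20, -0.06, -0.62],[-0.02, 0.03, -0.01, -0.09],[0.07, -0.13, 0.04, 0.41],[0.04, -0.08, 0.02, 0.25]] + [[-0.21,-0.03,0.09,0.02], [0.05,0.01,-0.02,-0.0], [-0.10,-0.01,0.04,0.01], [-0.33,-0.04,0.14,0.03]] + [[-0.0, 0.0, -0.0, 0.00], [0.0, -0.00, 0.00, -0.00], [-0.00, 0.01, -0.01, 0.0], [0.0, -0.00, 0.01, -0.0]]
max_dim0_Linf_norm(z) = 1.63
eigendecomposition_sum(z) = [[0.00,0.02,0.01,0.00], [-0.37,-1.67,-1.1,-0.29], [-0.13,-0.58,-0.38,-0.10], [-0.02,-0.09,-0.06,-0.02]] + [[-0.42, -0.01, 0.06, -0.34],[0.05, 0.0, -0.01, 0.04],[0.10, 0.0, -0.01, 0.08],[-0.16, -0.0, 0.02, -0.13]] + [[0.09, 0.06, -0.12, -0.28], [0.07, 0.04, -0.09, -0.22], [-0.1, -0.06, 0.13, 0.32], [-0.12, -0.08, 0.17, 0.41]] + [[-0.00, 0.00, -0.01, 0.0],[0.0, -0.0, 0.01, -0.01],[-0.01, 0.00, -0.01, 0.01],[0.00, -0.0, 0.0, -0.00]]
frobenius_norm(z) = 2.38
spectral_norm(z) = 2.18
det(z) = -0.02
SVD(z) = [[-0.06, 0.78, -0.51, -0.35], [-0.96, 0.12, 0.13, 0.24], [-0.29, -0.52, -0.25, -0.76], [-0.03, -0.32, -0.81, 0.49]] @ diag([2.1820014920782445, 0.8378348919085815, 0.44894366781968836, 0.018755415043439132]) @ [[0.14,0.80,0.56,0.18], [-0.15,0.3,-0.09,-0.94], [0.92,0.12,-0.37,-0.07], [0.34,-0.51,0.74,-0.29]]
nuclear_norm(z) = 3.49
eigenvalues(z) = [-2.07, -0.56, 0.67, -0.02]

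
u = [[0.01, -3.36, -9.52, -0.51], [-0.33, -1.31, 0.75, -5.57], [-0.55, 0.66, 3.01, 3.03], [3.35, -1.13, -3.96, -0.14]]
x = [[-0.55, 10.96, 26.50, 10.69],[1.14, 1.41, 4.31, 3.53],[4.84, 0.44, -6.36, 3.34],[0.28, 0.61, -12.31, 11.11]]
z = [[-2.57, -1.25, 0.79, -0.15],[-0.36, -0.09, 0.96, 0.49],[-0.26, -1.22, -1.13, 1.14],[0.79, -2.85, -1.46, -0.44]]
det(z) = 12.27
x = z @ u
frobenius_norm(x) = 36.36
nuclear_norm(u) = 21.84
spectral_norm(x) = 32.34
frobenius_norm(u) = 13.52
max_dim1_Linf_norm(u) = 9.52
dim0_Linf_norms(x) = [4.84, 10.96, 26.5, 11.11]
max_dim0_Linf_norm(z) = 2.85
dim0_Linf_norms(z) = [2.57, 2.85, 1.46, 1.14]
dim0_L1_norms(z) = [3.98, 5.41, 4.34, 2.22]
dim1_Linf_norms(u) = [9.52, 5.57, 3.03, 3.96]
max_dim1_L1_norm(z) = 5.54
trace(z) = -4.23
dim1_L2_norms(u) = [10.11, 5.78, 4.36, 5.31]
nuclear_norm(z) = 8.90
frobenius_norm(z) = 5.03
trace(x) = 5.61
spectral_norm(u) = 11.50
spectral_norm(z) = 3.68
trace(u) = 1.57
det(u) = 206.07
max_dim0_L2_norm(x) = 30.21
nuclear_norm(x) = 53.90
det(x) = 2527.58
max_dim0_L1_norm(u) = 17.24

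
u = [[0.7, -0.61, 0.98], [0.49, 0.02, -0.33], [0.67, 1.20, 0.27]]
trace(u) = 0.99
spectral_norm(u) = 1.42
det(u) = 1.06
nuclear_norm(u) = 3.32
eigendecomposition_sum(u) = [[(0.81+0j), (0.22-0j), 0.66+0.00j], [0.14+0.00j, (0.04-0j), 0.11+0.00j], [(0.64+0j), (0.17-0j), (0.52+0j)]] + [[(-0.06+0.17j), -0.41-0.16j, (0.16-0.18j)], [(0.18-0.01j), -0.01+0.44j, -0.22-0.09j], [0.01-0.21j, 0.51+0.06j, (-0.13+0.25j)]] + [[-0.06-0.17j,(-0.41+0.16j),0.16+0.18j], [0.18+0.01j,-0.01-0.44j,(-0.22+0.09j)], [(0.01+0.21j),(0.51-0.06j),-0.13-0.25j]]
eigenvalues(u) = [(1.37+0j), (-0.19+0.86j), (-0.19-0.86j)]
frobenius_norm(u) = 2.03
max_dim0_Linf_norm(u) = 1.2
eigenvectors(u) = [[-0.78+0.00j, 0.53+0.14j, (0.53-0.14j)],[(-0.13+0j), -0.05-0.54j, -0.05+0.54j],[-0.62+0.00j, (-0.64+0j), (-0.64-0j)]]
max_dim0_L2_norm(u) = 1.35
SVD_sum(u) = [[0.01, 0.02, 0.0], [0.12, 0.19, 0.04], [0.74, 1.16, 0.23]] + [[0.69, -0.63, 0.97], [0.0, -0.0, 0.00], [-0.01, 0.01, -0.02]] + [[-0.0, 0.0, 0.0], [0.37, -0.16, -0.37], [-0.06, 0.03, 0.06]]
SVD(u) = [[0.02, -1.0, 0.00], [0.16, -0.0, -0.99], [0.99, 0.02, 0.16]] @ diag([1.4155272485054147, 1.3499967951840035, 0.5545189462332306]) @ [[0.53,0.83,0.16], [-0.51,0.47,-0.72], [-0.68,0.3,0.67]]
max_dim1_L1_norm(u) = 2.29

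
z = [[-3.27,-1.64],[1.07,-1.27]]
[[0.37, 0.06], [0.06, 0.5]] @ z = [[-1.15, -0.68], [0.34, -0.73]]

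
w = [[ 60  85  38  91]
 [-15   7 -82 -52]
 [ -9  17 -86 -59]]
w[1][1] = 7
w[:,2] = [38, -82, -86]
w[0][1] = 85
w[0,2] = 38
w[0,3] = 91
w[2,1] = 17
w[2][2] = -86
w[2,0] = -9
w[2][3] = -59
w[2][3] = -59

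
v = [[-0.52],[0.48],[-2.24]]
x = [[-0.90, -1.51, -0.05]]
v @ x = [[0.47, 0.79, 0.03], [-0.43, -0.72, -0.02], [2.02, 3.38, 0.11]]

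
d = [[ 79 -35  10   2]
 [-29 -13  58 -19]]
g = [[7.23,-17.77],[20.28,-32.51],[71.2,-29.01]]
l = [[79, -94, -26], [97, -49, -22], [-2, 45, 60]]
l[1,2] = -22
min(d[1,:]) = -29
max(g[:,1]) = -17.77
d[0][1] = -35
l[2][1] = 45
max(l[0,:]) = 79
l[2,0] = -2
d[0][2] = 10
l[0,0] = 79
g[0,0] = 7.23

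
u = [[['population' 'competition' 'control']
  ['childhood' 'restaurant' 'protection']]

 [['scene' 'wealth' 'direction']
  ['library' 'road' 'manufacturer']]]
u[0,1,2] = 'protection'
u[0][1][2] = 'protection'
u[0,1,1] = 'restaurant'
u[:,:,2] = [['control', 'protection'], ['direction', 'manufacturer']]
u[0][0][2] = 'control'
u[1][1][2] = 'manufacturer'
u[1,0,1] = 'wealth'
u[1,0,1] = 'wealth'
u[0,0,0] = 'population'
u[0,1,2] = 'protection'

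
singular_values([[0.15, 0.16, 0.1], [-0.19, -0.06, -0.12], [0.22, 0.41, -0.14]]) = [0.54, 0.24, 0.05]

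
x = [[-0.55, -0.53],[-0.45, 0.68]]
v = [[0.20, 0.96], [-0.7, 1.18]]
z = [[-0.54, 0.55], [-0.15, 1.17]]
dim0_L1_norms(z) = [0.69, 1.72]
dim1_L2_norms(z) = [0.77, 1.18]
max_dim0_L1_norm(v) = 2.14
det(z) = -0.55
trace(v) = 1.38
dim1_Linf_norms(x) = [0.55, 0.68]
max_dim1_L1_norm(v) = 1.88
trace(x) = 0.13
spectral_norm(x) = 0.86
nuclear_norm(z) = 1.76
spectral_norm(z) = 1.35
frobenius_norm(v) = 1.69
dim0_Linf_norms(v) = [0.7, 1.18]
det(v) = 0.91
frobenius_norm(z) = 1.41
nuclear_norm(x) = 1.57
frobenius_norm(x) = 1.12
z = v @ x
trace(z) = 0.63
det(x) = -0.61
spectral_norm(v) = 1.59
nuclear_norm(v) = 2.16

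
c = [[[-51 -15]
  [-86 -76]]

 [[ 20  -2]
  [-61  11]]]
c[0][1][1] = -76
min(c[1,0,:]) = -2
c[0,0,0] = -51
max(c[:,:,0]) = 20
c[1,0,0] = 20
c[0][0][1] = -15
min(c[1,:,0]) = -61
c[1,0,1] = -2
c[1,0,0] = 20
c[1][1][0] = -61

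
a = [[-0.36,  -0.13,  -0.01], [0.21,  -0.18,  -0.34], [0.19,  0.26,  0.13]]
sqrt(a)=[[(-0.42+0.6j), -0.34+0.25j, -0.14+0.31j], [(0.75-0.89j), (0.31-0.38j), (-0.44-0.45j)], [(0.19+0.39j), 0.41+0.16j, 0.65+0.20j]]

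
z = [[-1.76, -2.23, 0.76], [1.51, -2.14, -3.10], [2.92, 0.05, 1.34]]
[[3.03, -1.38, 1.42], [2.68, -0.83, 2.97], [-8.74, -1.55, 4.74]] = z@[[-2.18, -0.35, 1.33], [-0.24, 0.75, -1.45], [-1.76, -0.42, 0.69]]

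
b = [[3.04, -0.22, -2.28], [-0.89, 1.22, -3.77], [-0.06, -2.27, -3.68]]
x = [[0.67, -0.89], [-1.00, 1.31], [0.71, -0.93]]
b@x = [[0.64, -0.87], [-4.49, 5.9], [-0.38, 0.50]]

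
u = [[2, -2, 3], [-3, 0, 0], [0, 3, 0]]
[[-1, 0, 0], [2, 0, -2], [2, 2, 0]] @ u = [[-2, 2, -3], [4, -10, 6], [-2, -4, 6]]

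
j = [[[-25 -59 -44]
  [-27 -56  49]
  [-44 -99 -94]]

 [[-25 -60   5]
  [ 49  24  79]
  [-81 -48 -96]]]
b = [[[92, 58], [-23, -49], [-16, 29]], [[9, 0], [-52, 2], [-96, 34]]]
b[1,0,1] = 0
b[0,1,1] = -49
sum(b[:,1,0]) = -75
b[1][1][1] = 2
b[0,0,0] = 92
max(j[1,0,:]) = 5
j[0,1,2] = 49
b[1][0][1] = 0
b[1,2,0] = -96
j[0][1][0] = -27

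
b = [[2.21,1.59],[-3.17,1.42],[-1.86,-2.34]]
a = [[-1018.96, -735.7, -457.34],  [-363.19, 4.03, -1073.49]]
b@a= [[-2829.37,-1619.49,-2717.57], [2714.37,2337.89,-74.59], [2745.13,1358.97,3362.62]]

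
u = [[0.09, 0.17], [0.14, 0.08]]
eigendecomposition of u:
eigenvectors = [[0.75, -0.73], [0.66, 0.68]]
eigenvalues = [0.24, -0.07]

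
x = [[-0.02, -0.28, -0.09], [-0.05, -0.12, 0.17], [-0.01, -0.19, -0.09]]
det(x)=0.000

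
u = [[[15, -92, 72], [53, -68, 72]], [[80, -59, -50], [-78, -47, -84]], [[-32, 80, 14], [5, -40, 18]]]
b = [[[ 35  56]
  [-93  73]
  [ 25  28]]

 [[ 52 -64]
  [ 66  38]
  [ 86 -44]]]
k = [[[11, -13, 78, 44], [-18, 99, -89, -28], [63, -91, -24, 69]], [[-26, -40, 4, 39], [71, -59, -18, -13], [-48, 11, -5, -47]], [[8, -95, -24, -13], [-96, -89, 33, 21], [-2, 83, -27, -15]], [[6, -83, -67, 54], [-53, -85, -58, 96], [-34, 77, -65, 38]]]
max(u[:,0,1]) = 80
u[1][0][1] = -59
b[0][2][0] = 25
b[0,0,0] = 35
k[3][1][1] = -85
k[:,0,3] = [44, 39, -13, 54]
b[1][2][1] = -44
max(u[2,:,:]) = 80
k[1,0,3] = 39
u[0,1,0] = 53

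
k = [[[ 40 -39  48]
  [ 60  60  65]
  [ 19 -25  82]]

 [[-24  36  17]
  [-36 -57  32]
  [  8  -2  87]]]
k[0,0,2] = 48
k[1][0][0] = -24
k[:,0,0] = [40, -24]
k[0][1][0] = 60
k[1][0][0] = -24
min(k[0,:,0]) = 19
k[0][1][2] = 65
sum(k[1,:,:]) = 61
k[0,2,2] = 82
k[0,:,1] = [-39, 60, -25]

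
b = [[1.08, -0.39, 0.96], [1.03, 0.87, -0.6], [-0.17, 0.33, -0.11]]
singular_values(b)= [1.56, 1.45, 0.22]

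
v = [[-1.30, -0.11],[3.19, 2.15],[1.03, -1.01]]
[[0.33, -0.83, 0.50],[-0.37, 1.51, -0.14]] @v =[[-2.56,  -2.33], [5.15,  3.43]]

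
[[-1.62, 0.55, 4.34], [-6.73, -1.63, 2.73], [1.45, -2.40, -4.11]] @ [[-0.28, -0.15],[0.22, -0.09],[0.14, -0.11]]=[[1.18, -0.28], [1.91, 0.86], [-1.51, 0.45]]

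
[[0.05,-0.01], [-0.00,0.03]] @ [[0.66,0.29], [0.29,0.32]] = [[0.03, 0.01], [0.01, 0.01]]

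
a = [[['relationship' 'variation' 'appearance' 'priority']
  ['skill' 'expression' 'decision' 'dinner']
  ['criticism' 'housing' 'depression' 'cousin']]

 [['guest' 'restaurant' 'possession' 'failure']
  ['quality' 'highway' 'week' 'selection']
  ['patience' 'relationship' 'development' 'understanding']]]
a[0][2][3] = 'cousin'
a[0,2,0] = 'criticism'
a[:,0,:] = [['relationship', 'variation', 'appearance', 'priority'], ['guest', 'restaurant', 'possession', 'failure']]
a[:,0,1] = ['variation', 'restaurant']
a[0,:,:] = [['relationship', 'variation', 'appearance', 'priority'], ['skill', 'expression', 'decision', 'dinner'], ['criticism', 'housing', 'depression', 'cousin']]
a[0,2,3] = 'cousin'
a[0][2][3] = 'cousin'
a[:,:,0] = [['relationship', 'skill', 'criticism'], ['guest', 'quality', 'patience']]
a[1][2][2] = 'development'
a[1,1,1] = 'highway'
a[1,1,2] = 'week'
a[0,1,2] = 'decision'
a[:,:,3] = [['priority', 'dinner', 'cousin'], ['failure', 'selection', 'understanding']]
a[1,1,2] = 'week'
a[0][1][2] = 'decision'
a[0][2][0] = 'criticism'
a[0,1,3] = 'dinner'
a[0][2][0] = 'criticism'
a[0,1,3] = 'dinner'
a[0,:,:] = [['relationship', 'variation', 'appearance', 'priority'], ['skill', 'expression', 'decision', 'dinner'], ['criticism', 'housing', 'depression', 'cousin']]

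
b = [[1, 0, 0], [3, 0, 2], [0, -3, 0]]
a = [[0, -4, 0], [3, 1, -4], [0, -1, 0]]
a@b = [[-12, 0, -8], [6, 12, 2], [-3, 0, -2]]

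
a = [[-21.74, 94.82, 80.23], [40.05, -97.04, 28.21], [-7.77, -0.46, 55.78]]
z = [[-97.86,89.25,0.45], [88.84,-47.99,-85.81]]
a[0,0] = -21.74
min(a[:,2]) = 28.21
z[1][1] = -47.99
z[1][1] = -47.99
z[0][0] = -97.86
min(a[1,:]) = -97.04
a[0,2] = 80.23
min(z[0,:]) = -97.86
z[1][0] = 88.84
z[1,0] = 88.84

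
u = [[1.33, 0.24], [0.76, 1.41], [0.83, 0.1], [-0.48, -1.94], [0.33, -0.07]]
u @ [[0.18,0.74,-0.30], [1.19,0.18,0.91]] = [[0.52, 1.03, -0.18],[1.81, 0.82, 1.06],[0.27, 0.63, -0.16],[-2.40, -0.7, -1.62],[-0.02, 0.23, -0.16]]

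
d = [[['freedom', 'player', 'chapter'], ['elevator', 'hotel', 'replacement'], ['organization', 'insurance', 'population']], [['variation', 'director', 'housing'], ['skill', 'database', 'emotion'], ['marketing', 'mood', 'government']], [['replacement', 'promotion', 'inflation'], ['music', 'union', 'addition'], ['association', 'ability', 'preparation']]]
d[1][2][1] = 'mood'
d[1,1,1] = 'database'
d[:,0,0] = ['freedom', 'variation', 'replacement']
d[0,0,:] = ['freedom', 'player', 'chapter']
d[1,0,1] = 'director'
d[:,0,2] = ['chapter', 'housing', 'inflation']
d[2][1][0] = 'music'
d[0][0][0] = 'freedom'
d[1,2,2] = 'government'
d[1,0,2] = 'housing'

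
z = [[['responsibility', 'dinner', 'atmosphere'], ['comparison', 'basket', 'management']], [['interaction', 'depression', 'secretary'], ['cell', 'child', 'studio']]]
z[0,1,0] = 'comparison'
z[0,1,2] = 'management'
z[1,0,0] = 'interaction'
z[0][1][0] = 'comparison'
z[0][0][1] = 'dinner'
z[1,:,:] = [['interaction', 'depression', 'secretary'], ['cell', 'child', 'studio']]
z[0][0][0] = 'responsibility'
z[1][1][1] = 'child'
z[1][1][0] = 'cell'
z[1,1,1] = 'child'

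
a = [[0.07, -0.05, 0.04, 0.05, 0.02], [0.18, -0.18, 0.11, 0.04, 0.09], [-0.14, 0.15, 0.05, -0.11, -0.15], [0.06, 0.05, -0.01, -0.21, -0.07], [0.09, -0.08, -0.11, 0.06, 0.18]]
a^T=[[0.07, 0.18, -0.14, 0.06, 0.09],  [-0.05, -0.18, 0.15, 0.05, -0.08],  [0.04, 0.11, 0.05, -0.01, -0.11],  [0.05, 0.04, -0.11, -0.21, 0.06],  [0.02, 0.09, -0.15, -0.07, 0.18]]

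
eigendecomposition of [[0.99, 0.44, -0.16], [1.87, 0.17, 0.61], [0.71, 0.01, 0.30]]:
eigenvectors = [[0.52, 0.27, -0.26], [0.81, -0.84, 0.80], [0.29, -0.46, 0.54]]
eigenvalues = [1.59, -0.1, -0.03]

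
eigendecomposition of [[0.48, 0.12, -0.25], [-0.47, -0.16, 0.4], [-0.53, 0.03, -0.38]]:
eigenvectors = [[-0.62, -0.12, 0.26], [0.67, 0.96, -0.51], [0.39, 0.24, 0.82]]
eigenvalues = [0.51, -0.0, -0.56]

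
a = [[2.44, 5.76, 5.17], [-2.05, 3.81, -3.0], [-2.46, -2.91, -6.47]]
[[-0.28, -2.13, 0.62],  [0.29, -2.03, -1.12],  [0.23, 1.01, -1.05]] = a@[[-0.20,  0.31,  0.19], [-0.0,  -0.43,  -0.09], [0.04,  -0.08,  0.13]]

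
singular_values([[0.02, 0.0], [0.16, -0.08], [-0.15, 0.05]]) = [0.24, 0.02]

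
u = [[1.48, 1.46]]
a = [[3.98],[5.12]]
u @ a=[[13.37]]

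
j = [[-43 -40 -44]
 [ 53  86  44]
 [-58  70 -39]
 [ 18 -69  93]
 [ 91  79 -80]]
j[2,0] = -58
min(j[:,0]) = -58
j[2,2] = -39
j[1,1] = 86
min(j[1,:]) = 44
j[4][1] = 79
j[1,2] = 44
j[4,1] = 79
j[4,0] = 91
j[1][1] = 86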